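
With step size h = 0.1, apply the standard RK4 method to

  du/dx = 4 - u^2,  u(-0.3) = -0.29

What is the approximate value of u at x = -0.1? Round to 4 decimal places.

RK4: k1 = f(x_n, u_n); k2 = f(x_n + h/2, u_n + (h/2)·k1); k3 = f(x_n + h/2, u_n + (h/2)·k2); k4 = f(x_n + h, u_n + h·k3); u_{n+1} = u_n + (h/6)·(k1 + 2k2 + 2k3 + k4).
x=-0.300000, u=-0.290000:
  k1 = f(-0.300000, -0.290000) = 3.915900
  k2 = f(-0.250000, -0.094205) = 3.991125
  k3 = f(-0.250000, -0.090444) = 3.991820
  k4 = f(-0.200000, 0.109182) = 3.988079
  u ← -0.290000 + (0.1/6)·(k1 + 2k2 + 2k3 + k4) = 0.107831
x=-0.200000, u=0.107831:
  k1 = f(-0.200000, 0.107831) = 3.988372
  k2 = f(-0.150000, 0.307250) = 3.905598
  k3 = f(-0.150000, 0.303111) = 3.908124
  k4 = f(-0.100000, 0.498644) = 3.751355
  u ← 0.107831 + (0.1/6)·(k1 + 2k2 + 2k3 + k4) = 0.497284
u(-0.1) ≈ 0.4973

0.4973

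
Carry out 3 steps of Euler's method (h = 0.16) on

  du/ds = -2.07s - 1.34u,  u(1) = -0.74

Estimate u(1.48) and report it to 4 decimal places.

Euler: u_{n+1} = u_n + h·f(s_n, u_n).
s=1.000000, u=-0.740000: f=-1.078400 → u ← -0.740000 + 0.16·(-1.078400) = -0.912544
s=1.160000, u=-0.912544: f=-1.178391 → u ← -0.912544 + 0.16·(-1.178391) = -1.101087
s=1.320000, u=-1.101087: f=-1.256944 → u ← -1.101087 + 0.16·(-1.256944) = -1.302198
u(1.48) ≈ -1.3022

-1.3022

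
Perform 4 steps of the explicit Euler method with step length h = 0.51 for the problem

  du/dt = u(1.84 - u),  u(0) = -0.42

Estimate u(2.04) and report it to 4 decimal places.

-35.0541

Euler: u_{n+1} = u_n + h·f(t_n, u_n).
t=0.000000, u=-0.420000: f=-0.949200 → u ← -0.420000 + 0.51·(-0.949200) = -0.904092
t=0.510000, u=-0.904092: f=-2.480912 → u ← -0.904092 + 0.51·(-2.480912) = -2.169357
t=1.020000, u=-2.169357: f=-8.697726 → u ← -2.169357 + 0.51·(-8.697726) = -6.605197
t=1.530000, u=-6.605197: f=-55.782195 → u ← -6.605197 + 0.51·(-55.782195) = -35.054117
u(2.04) ≈ -35.0541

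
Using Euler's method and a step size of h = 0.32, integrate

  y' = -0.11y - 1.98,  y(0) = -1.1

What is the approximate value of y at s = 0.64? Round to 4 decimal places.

-2.2688

Euler: y_{n+1} = y_n + h·f(s_n, y_n).
s=0.000000, y=-1.100000: f=-1.859000 → y ← -1.100000 + 0.32·(-1.859000) = -1.694880
s=0.320000, y=-1.694880: f=-1.793563 → y ← -1.694880 + 0.32·(-1.793563) = -2.268820
y(0.64) ≈ -2.2688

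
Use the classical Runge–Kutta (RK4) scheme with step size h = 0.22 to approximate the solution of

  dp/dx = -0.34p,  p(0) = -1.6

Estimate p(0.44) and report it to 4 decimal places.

-1.3777

RK4: k1 = f(x_n, p_n); k2 = f(x_n + h/2, p_n + (h/2)·k1); k3 = f(x_n + h/2, p_n + (h/2)·k2); k4 = f(x_n + h, p_n + h·k3); p_{n+1} = p_n + (h/6)·(k1 + 2k2 + 2k3 + k4).
x=0.000000, p=-1.600000:
  k1 = f(0.000000, -1.600000) = 0.544000
  k2 = f(0.110000, -1.540160) = 0.523654
  k3 = f(0.110000, -1.542398) = 0.524415
  k4 = f(0.220000, -1.484629) = 0.504774
  p ← -1.600000 + (0.22/6)·(k1 + 2k2 + 2k3 + k4) = -1.484687
x=0.220000, p=-1.484687:
  k1 = f(0.220000, -1.484687) = 0.504793
  k2 = f(0.330000, -1.429159) = 0.485914
  k3 = f(0.330000, -1.431236) = 0.486620
  k4 = f(0.440000, -1.377630) = 0.468394
  p ← -1.484687 + (0.22/6)·(k1 + 2k2 + 2k3 + k4) = -1.377684
p(0.44) ≈ -1.3777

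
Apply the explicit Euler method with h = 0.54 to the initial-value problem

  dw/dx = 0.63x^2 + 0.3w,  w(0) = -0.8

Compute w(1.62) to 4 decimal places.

Euler: w_{n+1} = w_n + h·f(x_n, w_n).
x=0.000000, w=-0.800000: f=-0.240000 → w ← -0.800000 + 0.54·(-0.240000) = -0.929600
x=0.540000, w=-0.929600: f=-0.095172 → w ← -0.929600 + 0.54·(-0.095172) = -0.980993
x=1.080000, w=-0.980993: f=0.440534 → w ← -0.980993 + 0.54·0.440534 = -0.743104
w(1.62) ≈ -0.7431

-0.7431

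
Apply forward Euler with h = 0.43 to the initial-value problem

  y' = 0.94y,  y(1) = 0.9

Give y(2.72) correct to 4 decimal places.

3.4991

Euler: y_{n+1} = y_n + h·f(t_n, y_n).
t=1.000000, y=0.900000: f=0.846000 → y ← 0.900000 + 0.43·0.846000 = 1.263780
t=1.430000, y=1.263780: f=1.187953 → y ← 1.263780 + 0.43·1.187953 = 1.774600
t=1.860000, y=1.774600: f=1.668124 → y ← 1.774600 + 0.43·1.668124 = 2.491893
t=2.290000, y=2.491893: f=2.342380 → y ← 2.491893 + 0.43·2.342380 = 3.499116
y(2.72) ≈ 3.4991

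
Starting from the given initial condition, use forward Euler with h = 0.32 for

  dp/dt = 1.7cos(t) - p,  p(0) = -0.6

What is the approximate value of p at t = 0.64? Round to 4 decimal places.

0.6089

Euler: p_{n+1} = p_n + h·f(t_n, p_n).
t=0.000000, p=-0.600000: f=2.300000 → p ← -0.600000 + 0.32·2.300000 = 0.136000
t=0.320000, p=0.136000: f=1.477700 → p ← 0.136000 + 0.32·1.477700 = 0.608864
p(0.64) ≈ 0.6089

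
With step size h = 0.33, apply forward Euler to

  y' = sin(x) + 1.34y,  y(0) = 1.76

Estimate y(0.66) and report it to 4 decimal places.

Euler: y_{n+1} = y_n + h·f(x_n, y_n).
x=0.000000, y=1.760000: f=2.358400 → y ← 1.760000 + 0.33·2.358400 = 2.538272
x=0.330000, y=2.538272: f=3.725328 → y ← 2.538272 + 0.33·3.725328 = 3.767630
y(0.66) ≈ 3.7676

3.7676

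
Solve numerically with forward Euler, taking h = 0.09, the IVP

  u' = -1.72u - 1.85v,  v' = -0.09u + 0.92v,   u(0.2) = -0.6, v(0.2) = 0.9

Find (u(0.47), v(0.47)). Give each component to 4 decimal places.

-0.7846, 1.1599

Euler on (u,v): u_{n+1} = u_n + h·u', v_{n+1} = v_n + h·v'.
0.200000: (-0.600000, 0.900000); f=(-0.633000, 0.882000) → (-0.656970, 0.979380)
0.290000: (-0.656970, 0.979380); f=(-0.681865, 0.960157) → (-0.718338, 1.065794)
0.380000: (-0.718338, 1.065794); f=(-0.736178, 1.045181) → (-0.784594, 1.159860)
(u(0.47), v(0.47)) ≈ (-0.7846, 1.1599)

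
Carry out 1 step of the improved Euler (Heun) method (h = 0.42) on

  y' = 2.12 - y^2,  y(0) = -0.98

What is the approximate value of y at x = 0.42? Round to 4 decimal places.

-0.3423

Heun: k1 = f(x_n, y_n); k2 = f(x_n + h, y_n + h·k1); y_{n+1} = y_n + (h/2)·(k1 + k2).
x=0.000000, y=-0.980000:
  k1 = f(0.000000, -0.980000) = 1.159600
  k2 = f(0.420000, -0.492968) = 1.876983
  y ← -0.980000 + (0.42/2)·(1.159600 + 1.876983) = -0.342318
y(0.42) ≈ -0.3423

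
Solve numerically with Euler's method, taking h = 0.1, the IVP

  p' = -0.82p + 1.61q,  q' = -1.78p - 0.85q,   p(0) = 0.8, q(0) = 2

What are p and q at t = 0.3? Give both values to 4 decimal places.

Euler on (p,q): p_{n+1} = p_n + h·p', q_{n+1} = q_n + h·q'.
0.000000: (0.800000, 2.000000); f=(2.564000, -3.124000) → (1.056400, 1.687600)
0.100000: (1.056400, 1.687600); f=(1.850788, -3.314852) → (1.241479, 1.356115)
0.200000: (1.241479, 1.356115); f=(1.165332, -3.362530) → (1.358012, 1.019862)
(p(0.3), q(0.3)) ≈ (1.3580, 1.0199)

1.3580, 1.0199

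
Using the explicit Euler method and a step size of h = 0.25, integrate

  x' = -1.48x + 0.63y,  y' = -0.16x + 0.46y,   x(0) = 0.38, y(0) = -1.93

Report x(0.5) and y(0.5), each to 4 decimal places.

-0.3820, -2.4138

Euler on (x,y): x_{n+1} = x_n + h·x', y_{n+1} = y_n + h·y'.
0.000000: (0.380000, -1.930000); f=(-1.778300, -0.948600) → (-0.064575, -2.167150)
0.250000: (-0.064575, -2.167150); f=(-1.269733, -0.986557) → (-0.382008, -2.413789)
(x(0.5), y(0.5)) ≈ (-0.3820, -2.4138)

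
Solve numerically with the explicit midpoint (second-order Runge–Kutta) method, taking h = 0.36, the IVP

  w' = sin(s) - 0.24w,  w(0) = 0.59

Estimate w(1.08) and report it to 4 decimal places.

Midpoint: k1 = f(s_n, w_n); k2 = f(s_n + h/2, w_n + (h/2)·k1); w_{n+1} = w_n + h·k2.
s=0.000000, w=0.590000:
  k1 = f(0.000000, 0.590000) = -0.141600
  k2 = f(0.180000, 0.564512) = 0.043547
  w ← 0.590000 + 0.36·0.043547 = 0.605677
s=0.360000, w=0.605677:
  k1 = f(0.360000, 0.605677) = 0.206912
  k2 = f(0.540000, 0.642921) = 0.359835
  w ← 0.605677 + 0.36·0.359835 = 0.735217
s=0.720000, w=0.735217:
  k1 = f(0.720000, 0.735217) = 0.482932
  k2 = f(0.900000, 0.822145) = 0.586012
  w ← 0.735217 + 0.36·0.586012 = 0.946182
w(1.08) ≈ 0.9462

0.9462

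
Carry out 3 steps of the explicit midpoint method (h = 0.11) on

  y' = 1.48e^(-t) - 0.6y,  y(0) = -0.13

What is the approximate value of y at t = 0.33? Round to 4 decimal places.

Midpoint: k1 = f(t_n, y_n); k2 = f(t_n + h/2, y_n + (h/2)·k1); y_{n+1} = y_n + h·k2.
t=0.000000, y=-0.130000:
  k1 = f(0.000000, -0.130000) = 1.558000
  k2 = f(0.055000, -0.044310) = 1.427384
  y ← -0.130000 + 0.11·1.427384 = 0.027012
t=0.110000, y=0.027012:
  k1 = f(0.110000, 0.027012) = 1.309627
  k2 = f(0.165000, 0.099042) = 1.195458
  y ← 0.027012 + 0.11·1.195458 = 0.158513
t=0.220000, y=0.158513:
  k1 = f(0.220000, 0.158513) = 1.092620
  k2 = f(0.275000, 0.218607) = 0.993003
  y ← 0.158513 + 0.11·0.993003 = 0.267743
y(0.33) ≈ 0.2677

0.2677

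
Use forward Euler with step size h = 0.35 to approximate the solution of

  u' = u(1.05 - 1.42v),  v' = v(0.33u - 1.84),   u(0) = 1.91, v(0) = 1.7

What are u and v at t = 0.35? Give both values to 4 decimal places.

0.9982, 0.9802

Euler on (u,v): u_{n+1} = u_n + h·u', v_{n+1} = v_n + h·v'.
0.000000: (1.910000, 1.700000); f=(-2.605240, -2.056490) → (0.998166, 0.980228)
(u(0.35), v(0.35)) ≈ (0.9982, 0.9802)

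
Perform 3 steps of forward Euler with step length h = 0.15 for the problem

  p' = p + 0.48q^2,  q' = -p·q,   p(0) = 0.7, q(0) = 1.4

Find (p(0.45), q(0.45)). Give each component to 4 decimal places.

Euler on (p,q): p_{n+1} = p_n + h·p', q_{n+1} = q_n + h·q'.
0.000000: (0.700000, 1.400000); f=(1.640800, -0.980000) → (0.946120, 1.253000)
0.150000: (0.946120, 1.253000); f=(1.699724, -1.185488) → (1.201079, 1.075177)
0.300000: (1.201079, 1.075177); f=(1.755961, -1.291372) → (1.464473, 0.881471)
(p(0.45), q(0.45)) ≈ (1.4645, 0.8815)

1.4645, 0.8815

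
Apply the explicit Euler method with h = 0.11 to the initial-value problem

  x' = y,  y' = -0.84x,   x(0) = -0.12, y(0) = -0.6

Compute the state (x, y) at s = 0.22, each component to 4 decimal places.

-0.2508, -0.5717

Euler on (x,y): x_{n+1} = x_n + h·x', y_{n+1} = y_n + h·y'.
0.000000: (-0.120000, -0.600000); f=(-0.600000, 0.100800) → (-0.186000, -0.588912)
0.110000: (-0.186000, -0.588912); f=(-0.588912, 0.156240) → (-0.250780, -0.571726)
(x(0.22), y(0.22)) ≈ (-0.2508, -0.5717)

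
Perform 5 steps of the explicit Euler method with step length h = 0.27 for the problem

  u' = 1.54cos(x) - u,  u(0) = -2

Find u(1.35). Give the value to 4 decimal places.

Euler: u_{n+1} = u_n + h·f(x_n, u_n).
x=0.000000, u=-2.000000: f=3.540000 → u ← -2.000000 + 0.27·3.540000 = -1.044200
x=0.270000, u=-1.044200: f=2.528407 → u ← -1.044200 + 0.27·2.528407 = -0.361530
x=0.540000, u=-0.361530: f=1.682401 → u ← -0.361530 + 0.27·1.682401 = 0.092718
x=0.810000, u=0.092718: f=0.969109 → u ← 0.092718 + 0.27·0.969109 = 0.354378
x=1.080000, u=0.354378: f=0.371468 → u ← 0.354378 + 0.27·0.371468 = 0.454674
u(1.35) ≈ 0.4547

0.4547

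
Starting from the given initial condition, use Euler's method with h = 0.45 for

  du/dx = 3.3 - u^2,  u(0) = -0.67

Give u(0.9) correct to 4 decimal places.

Euler: u_{n+1} = u_n + h·f(x_n, u_n).
x=0.000000, u=-0.670000: f=2.851100 → u ← -0.670000 + 0.45·2.851100 = 0.612995
x=0.450000, u=0.612995: f=2.924237 → u ← 0.612995 + 0.45·2.924237 = 1.928902
u(0.9) ≈ 1.9289

1.9289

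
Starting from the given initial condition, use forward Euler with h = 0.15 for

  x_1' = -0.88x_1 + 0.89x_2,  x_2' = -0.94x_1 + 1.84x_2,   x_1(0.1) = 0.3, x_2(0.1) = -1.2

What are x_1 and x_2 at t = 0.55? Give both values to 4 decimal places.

Euler on (x_1,x_2): x_1_{n+1} = x_1_n + h·x_1', x_2_{n+1} = x_2_n + h·x_2'.
0.100000: (0.300000, -1.200000); f=(-1.332000, -2.490000) → (0.100200, -1.573500)
0.250000: (0.100200, -1.573500); f=(-1.488591, -2.989428) → (-0.123089, -2.021914)
0.400000: (-0.123089, -2.021914); f=(-1.691186, -3.604619) → (-0.376766, -2.562607)
(x_1(0.55), x_2(0.55)) ≈ (-0.3768, -2.5626)

-0.3768, -2.5626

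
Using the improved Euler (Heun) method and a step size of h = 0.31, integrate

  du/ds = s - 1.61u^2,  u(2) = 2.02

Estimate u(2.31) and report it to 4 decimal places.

1.5789

Heun: k1 = f(s_n, u_n); k2 = f(s_n + h, u_n + h·k1); u_{n+1} = u_n + (h/2)·(k1 + k2).
s=2.000000, u=2.020000:
  k1 = f(2.000000, 2.020000) = -4.569444
  k2 = f(2.310000, 0.603472) = 1.723672
  u ← 2.020000 + (0.31/2)·(-4.569444 + 1.723672) = 1.578905
u(2.31) ≈ 1.5789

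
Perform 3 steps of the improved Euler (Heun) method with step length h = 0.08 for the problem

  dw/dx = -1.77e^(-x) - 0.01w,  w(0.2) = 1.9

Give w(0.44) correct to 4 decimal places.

1.5865

Heun: k1 = f(x_n, w_n); k2 = f(x_n + h, w_n + h·k1); w_{n+1} = w_n + (h/2)·(k1 + k2).
x=0.200000, w=1.900000:
  k1 = f(0.200000, 1.900000) = -1.468153
  k2 = f(0.280000, 1.782548) = -1.355563
  w ← 1.900000 + (0.08/2)·(-1.468153 + (-1.355563)) = 1.787051
x=0.280000, w=1.787051:
  k1 = f(0.280000, 1.787051) = -1.355608
  k2 = f(0.360000, 1.678603) = -1.251673
  w ← 1.787051 + (0.08/2)·(-1.355608 + (-1.251673)) = 1.682760
x=0.360000, w=1.682760:
  k1 = f(0.360000, 1.682760) = -1.251715
  k2 = f(0.440000, 1.582623) = -1.155771
  w ← 1.682760 + (0.08/2)·(-1.251715 + (-1.155771)) = 1.586461
w(0.44) ≈ 1.5865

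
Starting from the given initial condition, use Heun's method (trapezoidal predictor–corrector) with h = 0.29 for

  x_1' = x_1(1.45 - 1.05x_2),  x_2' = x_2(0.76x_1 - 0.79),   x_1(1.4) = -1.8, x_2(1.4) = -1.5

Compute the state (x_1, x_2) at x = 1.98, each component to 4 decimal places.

-5.9892, -0.3827

Heun on (x_1,x_2): k1 = f(x_n, state_n); k2 = f(x_n + h, state_n + h·k1); state_{n+1} = state_n + (h/2)·(k1 + k2).
1.400000: (-1.800000, -1.500000)
  k1 = (-5.445000, 3.237000)
  predictor → (-3.379050, -0.561270)
  k2 = (-6.891010, 1.884788)
  → (-3.588721, -0.757341)
1.690000: (-3.588721, -0.757341)
  k1 = (-8.057425, 2.663892)
  predictor → (-5.925375, 0.015188)
  k2 = (-8.497300, -0.080394)
  → (-5.989157, -0.382733)
(x_1(1.98), x_2(1.98)) ≈ (-5.9892, -0.3827)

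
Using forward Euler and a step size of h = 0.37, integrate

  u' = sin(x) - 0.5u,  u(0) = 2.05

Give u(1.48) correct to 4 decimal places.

Euler: u_{n+1} = u_n + h·f(x_n, u_n).
x=0.000000, u=2.050000: f=-1.025000 → u ← 2.050000 + 0.37·(-1.025000) = 1.670750
x=0.370000, u=1.670750: f=-0.473760 → u ← 1.670750 + 0.37·(-0.473760) = 1.495459
x=0.740000, u=1.495459: f=-0.073442 → u ← 1.495459 + 0.37·(-0.073442) = 1.468286
x=1.110000, u=1.468286: f=0.161556 → u ← 1.468286 + 0.37·0.161556 = 1.528061
u(1.48) ≈ 1.5281

1.5281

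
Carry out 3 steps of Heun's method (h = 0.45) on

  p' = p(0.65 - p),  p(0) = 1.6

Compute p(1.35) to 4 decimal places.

Heun: k1 = f(x_n, p_n); k2 = f(x_n + h, p_n + h·k1); p_{n+1} = p_n + (h/2)·(k1 + k2).
x=0.000000, p=1.600000:
  k1 = f(0.000000, 1.600000) = -1.520000
  k2 = f(0.450000, 0.916000) = -0.243656
  p ← 1.600000 + (0.45/2)·(-1.520000 + (-0.243656)) = 1.203177
x=0.450000, p=1.203177:
  k1 = f(0.450000, 1.203177) = -0.665571
  k2 = f(0.900000, 0.903671) = -0.229235
  p ← 1.203177 + (0.45/2)·(-0.665571 + (-0.229235)) = 1.001846
x=0.900000, p=1.001846:
  k1 = f(0.900000, 1.001846) = -0.352496
  k2 = f(1.350000, 0.843223) = -0.162930
  p ← 1.001846 + (0.45/2)·(-0.352496 + (-0.162930)) = 0.885875
p(1.35) ≈ 0.8859

0.8859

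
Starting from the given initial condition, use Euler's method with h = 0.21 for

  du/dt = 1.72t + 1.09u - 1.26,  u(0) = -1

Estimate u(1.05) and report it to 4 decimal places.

Euler: u_{n+1} = u_n + h·f(t_n, u_n).
t=0.000000, u=-1.000000: f=-2.350000 → u ← -1.000000 + 0.21·(-2.350000) = -1.493500
t=0.210000, u=-1.493500: f=-2.526715 → u ← -1.493500 + 0.21·(-2.526715) = -2.024110
t=0.420000, u=-2.024110: f=-2.743880 → u ← -2.024110 + 0.21·(-2.743880) = -2.600325
t=0.630000, u=-2.600325: f=-3.010754 → u ← -2.600325 + 0.21·(-3.010754) = -3.232583
t=0.840000, u=-3.232583: f=-3.338716 → u ← -3.232583 + 0.21·(-3.338716) = -3.933714
u(1.05) ≈ -3.9337

-3.9337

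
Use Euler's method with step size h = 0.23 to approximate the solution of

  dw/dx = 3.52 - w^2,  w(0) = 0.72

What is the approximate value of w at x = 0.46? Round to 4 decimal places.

Euler: w_{n+1} = w_n + h·f(x_n, w_n).
x=0.000000, w=0.720000: f=3.001600 → w ← 0.720000 + 0.23·3.001600 = 1.410368
x=0.230000, w=1.410368: f=1.530862 → w ← 1.410368 + 0.23·1.530862 = 1.762466
w(0.46) ≈ 1.7625

1.7625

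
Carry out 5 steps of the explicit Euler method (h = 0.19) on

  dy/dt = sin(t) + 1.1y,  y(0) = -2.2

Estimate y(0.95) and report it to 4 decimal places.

-5.2614

Euler: y_{n+1} = y_n + h·f(t_n, y_n).
t=0.000000, y=-2.200000: f=-2.420000 → y ← -2.200000 + 0.19·(-2.420000) = -2.659800
t=0.190000, y=-2.659800: f=-2.736921 → y ← -2.659800 + 0.19·(-2.736921) = -3.179815
t=0.380000, y=-3.179815: f=-3.126876 → y ← -3.179815 + 0.19·(-3.126876) = -3.773921
t=0.570000, y=-3.773921: f=-3.611682 → y ← -3.773921 + 0.19·(-3.611682) = -4.460141
t=0.760000, y=-4.460141: f=-4.217234 → y ← -4.460141 + 0.19·(-4.217234) = -5.261415
y(0.95) ≈ -5.2614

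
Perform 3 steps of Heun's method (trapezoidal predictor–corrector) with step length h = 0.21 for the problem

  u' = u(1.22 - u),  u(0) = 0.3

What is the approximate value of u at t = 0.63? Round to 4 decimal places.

0.5030

Heun: k1 = f(t_n, u_n); k2 = f(t_n + h, u_n + h·k1); u_{n+1} = u_n + (h/2)·(k1 + k2).
t=0.000000, u=0.300000:
  k1 = f(0.000000, 0.300000) = 0.276000
  k2 = f(0.210000, 0.357960) = 0.308576
  u ← 0.300000 + (0.21/2)·(0.276000 + 0.308576) = 0.361380
t=0.210000, u=0.361380:
  k1 = f(0.210000, 0.361380) = 0.310288
  k2 = f(0.420000, 0.426541) = 0.338443
  u ← 0.361380 + (0.21/2)·(0.310288 + 0.338443) = 0.429497
t=0.420000, u=0.429497:
  k1 = f(0.420000, 0.429497) = 0.339519
  k2 = f(0.630000, 0.500796) = 0.360175
  u ← 0.429497 + (0.21/2)·(0.339519 + 0.360175) = 0.502965
u(0.63) ≈ 0.5030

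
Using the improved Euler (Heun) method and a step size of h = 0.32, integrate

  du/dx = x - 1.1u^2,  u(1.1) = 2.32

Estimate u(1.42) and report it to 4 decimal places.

Heun: k1 = f(x_n, u_n); k2 = f(x_n + h, u_n + h·k1); u_{n+1} = u_n + (h/2)·(k1 + k2).
x=1.100000, u=2.320000:
  k1 = f(1.100000, 2.320000) = -4.820640
  k2 = f(1.420000, 0.777395) = 0.755222
  u ← 2.320000 + (0.32/2)·(-4.820640 + 0.755222) = 1.669533
u(1.42) ≈ 1.6695

1.6695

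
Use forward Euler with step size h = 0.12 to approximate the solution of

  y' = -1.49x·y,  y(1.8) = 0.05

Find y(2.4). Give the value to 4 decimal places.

0.0051

Euler: y_{n+1} = y_n + h·f(x_n, y_n).
x=1.800000, y=0.050000: f=-0.134100 → y ← 0.050000 + 0.12·(-0.134100) = 0.033908
x=1.920000, y=0.033908: f=-0.097004 → y ← 0.033908 + 0.12·(-0.097004) = 0.022268
x=2.040000, y=0.022268: f=-0.067684 → y ← 0.022268 + 0.12·(-0.067684) = 0.014145
x=2.160000, y=0.014145: f=-0.045526 → y ← 0.014145 + 0.12·(-0.045526) = 0.008682
x=2.280000, y=0.008682: f=-0.029496 → y ← 0.008682 + 0.12·(-0.029496) = 0.005143
y(2.4) ≈ 0.0051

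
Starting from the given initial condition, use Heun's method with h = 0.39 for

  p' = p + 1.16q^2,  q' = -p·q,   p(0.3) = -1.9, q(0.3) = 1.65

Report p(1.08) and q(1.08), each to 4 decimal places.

5.0440, 0.5751

Heun on (p,q): k1 = f(x_n, state_n); k2 = f(x_n + h, state_n + h·k1); state_{n+1} = state_n + (h/2)·(k1 + k2).
0.300000: (-1.900000, 1.650000)
  k1 = (1.258100, 3.135000)
  predictor → (-1.409341, 2.872650)
  k2 = (8.163116, 4.048543)
  → (-0.062863, 3.050791)
0.690000: (-0.062863, 3.050791)
  k1 = (10.733635, 0.191782)
  predictor → (4.123255, 3.125586)
  k2 = (15.455627, -12.887586)
  → (5.044043, 0.575109)
(p(1.08), q(1.08)) ≈ (5.0440, 0.5751)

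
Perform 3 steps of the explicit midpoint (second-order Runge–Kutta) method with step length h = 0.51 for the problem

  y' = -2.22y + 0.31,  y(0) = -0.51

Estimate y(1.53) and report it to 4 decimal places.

Midpoint: k1 = f(t_n, y_n); k2 = f(t_n + h/2, y_n + (h/2)·k1); y_{n+1} = y_n + h·k2.
t=0.000000, y=-0.510000:
  k1 = f(0.000000, -0.510000) = 1.442200
  k2 = f(0.255000, -0.142239) = 0.625771
  y ← -0.510000 + 0.51·0.625771 = -0.190857
t=0.510000, y=-0.190857:
  k1 = f(0.510000, -0.190857) = 0.733703
  k2 = f(0.765000, -0.003763) = 0.318354
  y ← -0.190857 + 0.51·0.318354 = -0.028497
t=1.020000, y=-0.028497:
  k1 = f(1.020000, -0.028497) = 0.373263
  k2 = f(1.275000, 0.066685) = 0.161959
  y ← -0.028497 + 0.51·0.161959 = 0.054102
y(1.53) ≈ 0.0541

0.0541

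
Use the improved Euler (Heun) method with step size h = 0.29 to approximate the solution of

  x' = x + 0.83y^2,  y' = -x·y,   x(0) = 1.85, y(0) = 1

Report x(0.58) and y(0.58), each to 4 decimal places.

3.5737, 0.2769

Heun on (x,y): k1 = f(t_n, state_n); k2 = f(t_n + h, state_n + h·k1); state_{n+1} = state_n + (h/2)·(k1 + k2).
0.000000: (1.850000, 1.000000)
  k1 = (2.680000, -1.850000)
  predictor → (2.627200, 0.463500)
  k2 = (2.805511, -1.217707)
  → (2.645399, 0.555182)
0.290000: (2.645399, 0.555182)
  k1 = (2.901228, -1.468679)
  predictor → (3.486755, 0.129266)
  k2 = (3.500624, -0.450717)
  → (3.573668, 0.276870)
(x(0.58), y(0.58)) ≈ (3.5737, 0.2769)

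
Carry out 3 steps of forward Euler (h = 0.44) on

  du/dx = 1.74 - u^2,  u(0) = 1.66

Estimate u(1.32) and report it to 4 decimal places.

1.3171

Euler: u_{n+1} = u_n + h·f(x_n, u_n).
x=0.000000, u=1.660000: f=-1.015600 → u ← 1.660000 + 0.44·(-1.015600) = 1.213136
x=0.440000, u=1.213136: f=0.268301 → u ← 1.213136 + 0.44·0.268301 = 1.331188
x=0.880000, u=1.331188: f=-0.032063 → u ← 1.331188 + 0.44·(-0.032063) = 1.317081
u(1.32) ≈ 1.3171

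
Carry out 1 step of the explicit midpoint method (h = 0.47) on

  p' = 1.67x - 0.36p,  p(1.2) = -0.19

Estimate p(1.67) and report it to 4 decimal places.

0.8861

Midpoint: k1 = f(x_n, p_n); k2 = f(x_n + h/2, p_n + (h/2)·k1); p_{n+1} = p_n + h·k2.
x=1.200000, p=-0.190000:
  k1 = f(1.200000, -0.190000) = 2.072400
  k2 = f(1.435000, 0.297014) = 2.289525
  p ← -0.190000 + 0.47·2.289525 = 0.886077
p(1.67) ≈ 0.8861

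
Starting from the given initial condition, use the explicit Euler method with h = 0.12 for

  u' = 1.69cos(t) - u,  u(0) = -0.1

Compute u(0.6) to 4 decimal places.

0.7055

Euler: u_{n+1} = u_n + h·f(t_n, u_n).
t=0.000000, u=-0.100000: f=1.790000 → u ← -0.100000 + 0.12·1.790000 = 0.114800
t=0.120000, u=0.114800: f=1.563047 → u ← 0.114800 + 0.12·1.563047 = 0.302366
t=0.240000, u=0.302366: f=1.339196 → u ← 0.302366 + 0.12·1.339196 = 0.463069
t=0.360000, u=0.463069: f=1.118597 → u ← 0.463069 + 0.12·1.118597 = 0.597301
t=0.480000, u=0.597301: f=0.901721 → u ← 0.597301 + 0.12·0.901721 = 0.705507
u(0.6) ≈ 0.7055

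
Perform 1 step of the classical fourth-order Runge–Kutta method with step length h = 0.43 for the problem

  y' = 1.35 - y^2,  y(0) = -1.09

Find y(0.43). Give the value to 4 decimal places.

RK4: k1 = f(x_n, y_n); k2 = f(x_n + h/2, y_n + (h/2)·k1); k3 = f(x_n + h/2, y_n + (h/2)·k2); k4 = f(x_n + h, y_n + h·k3); y_{n+1} = y_n + (h/6)·(k1 + 2k2 + 2k3 + k4).
x=0.000000, y=-1.090000:
  k1 = f(0.000000, -1.090000) = 0.161900
  k2 = f(0.215000, -1.055192) = 0.236571
  k3 = f(0.215000, -1.039137) = 0.270194
  k4 = f(0.430000, -0.973817) = 0.401681
  y ← -1.090000 + (0.43/6)·(k1 + 2k2 + 2k3 + k4) = -0.976974
y(0.43) ≈ -0.9770

-0.9770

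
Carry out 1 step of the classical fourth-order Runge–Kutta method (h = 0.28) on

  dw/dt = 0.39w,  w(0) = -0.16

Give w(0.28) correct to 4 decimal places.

-0.1785

RK4: k1 = f(t_n, w_n); k2 = f(t_n + h/2, w_n + (h/2)·k1); k3 = f(t_n + h/2, w_n + (h/2)·k2); k4 = f(t_n + h, w_n + h·k3); w_{n+1} = w_n + (h/6)·(k1 + 2k2 + 2k3 + k4).
t=0.000000, w=-0.160000:
  k1 = f(0.000000, -0.160000) = -0.062400
  k2 = f(0.140000, -0.168736) = -0.065807
  k3 = f(0.140000, -0.169213) = -0.065993
  k4 = f(0.280000, -0.178478) = -0.069606
  w ← -0.160000 + (0.28/6)·(k1 + 2k2 + 2k3 + k4) = -0.178462
w(0.28) ≈ -0.1785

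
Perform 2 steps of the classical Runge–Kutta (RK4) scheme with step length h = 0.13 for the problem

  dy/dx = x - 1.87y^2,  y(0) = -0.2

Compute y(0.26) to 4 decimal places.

RK4: k1 = f(x_n, y_n); k2 = f(x_n + h/2, y_n + (h/2)·k1); k3 = f(x_n + h/2, y_n + (h/2)·k2); k4 = f(x_n + h, y_n + h·k3); y_{n+1} = y_n + (h/6)·(k1 + 2k2 + 2k3 + k4).
x=0.000000, y=-0.200000:
  k1 = f(0.000000, -0.200000) = -0.074800
  k2 = f(0.065000, -0.204862) = -0.013481
  k3 = f(0.065000, -0.200876) = -0.010457
  k4 = f(0.130000, -0.201359) = 0.054180
  y ← -0.200000 + (0.13/6)·(k1 + 2k2 + 2k3 + k4) = -0.201484
x=0.130000, y=-0.201484:
  k1 = f(0.130000, -0.201484) = 0.054086
  k2 = f(0.195000, -0.197969) = 0.121712
  k3 = f(0.195000, -0.193573) = 0.124930
  k4 = f(0.260000, -0.185243) = 0.195831
  y ← -0.201484 + (0.13/6)·(k1 + 2k2 + 2k3 + k4) = -0.185381
y(0.26) ≈ -0.1854

-0.1854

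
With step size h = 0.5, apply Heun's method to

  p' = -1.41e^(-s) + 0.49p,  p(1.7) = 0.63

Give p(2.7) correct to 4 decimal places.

0.7998

Heun: k1 = f(s_n, p_n); k2 = f(s_n + h, p_n + h·k1); p_{n+1} = p_n + (h/2)·(k1 + k2).
s=1.700000, p=0.630000:
  k1 = f(1.700000, 0.630000) = 0.051116
  k2 = f(2.200000, 0.655558) = 0.164991
  p ← 0.630000 + (0.5/2)·(0.051116 + 0.164991) = 0.684027
s=2.200000, p=0.684027:
  k1 = f(2.200000, 0.684027) = 0.178941
  k2 = f(2.700000, 0.773497) = 0.284254
  p ← 0.684027 + (0.5/2)·(0.178941 + 0.284254) = 0.799825
p(2.7) ≈ 0.7998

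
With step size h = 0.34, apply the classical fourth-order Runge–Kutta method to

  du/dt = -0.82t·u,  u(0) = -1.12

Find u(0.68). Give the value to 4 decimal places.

-0.9266

RK4: k1 = f(t_n, u_n); k2 = f(t_n + h/2, u_n + (h/2)·k1); k3 = f(t_n + h/2, u_n + (h/2)·k2); k4 = f(t_n + h, u_n + h·k3); u_{n+1} = u_n + (h/6)·(k1 + 2k2 + 2k3 + k4).
t=0.000000, u=-1.120000:
  k1 = f(0.000000, -1.120000) = 0.000000
  k2 = f(0.170000, -1.120000) = 0.156128
  k3 = f(0.170000, -1.093458) = 0.152428
  k4 = f(0.340000, -1.068174) = 0.297807
  u ← -1.120000 + (0.34/6)·(k1 + 2k2 + 2k3 + k4) = -1.068155
t=0.340000, u=-1.068155:
  k1 = f(0.340000, -1.068155) = 0.297801
  k2 = f(0.510000, -1.017528) = 0.425530
  k3 = f(0.510000, -0.995814) = 0.416450
  k4 = f(0.680000, -0.926562) = 0.516651
  u ← -1.068155 + (0.34/6)·(k1 + 2k2 + 2k3 + k4) = -0.926578
u(0.68) ≈ -0.9266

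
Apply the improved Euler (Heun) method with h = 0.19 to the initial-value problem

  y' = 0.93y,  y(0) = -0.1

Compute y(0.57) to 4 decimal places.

Heun: k1 = f(x_n, y_n); k2 = f(x_n + h, y_n + h·k1); y_{n+1} = y_n + (h/2)·(k1 + k2).
x=0.000000, y=-0.100000:
  k1 = f(0.000000, -0.100000) = -0.093000
  k2 = f(0.190000, -0.117670) = -0.109433
  y ← -0.100000 + (0.19/2)·(-0.093000 + (-0.109433)) = -0.119231
x=0.190000, y=-0.119231:
  k1 = f(0.190000, -0.119231) = -0.110885
  k2 = f(0.380000, -0.140299) = -0.130478
  y ← -0.119231 + (0.19/2)·(-0.110885 + (-0.130478)) = -0.142161
x=0.380000, y=-0.142161:
  k1 = f(0.380000, -0.142161) = -0.132209
  k2 = f(0.570000, -0.167280) = -0.155571
  y ← -0.142161 + (0.19/2)·(-0.132209 + (-0.155571)) = -0.169500
y(0.57) ≈ -0.1695

-0.1695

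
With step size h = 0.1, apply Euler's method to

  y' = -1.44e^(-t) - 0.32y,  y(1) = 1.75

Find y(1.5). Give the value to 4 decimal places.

Euler: y_{n+1} = y_n + h·f(t_n, y_n).
t=1.000000, y=1.750000: f=-1.089746 → y ← 1.750000 + 0.1·(-1.089746) = 1.641025
t=1.100000, y=1.641025: f=-1.004462 → y ← 1.641025 + 0.1·(-1.004462) = 1.540579
t=1.200000, y=1.540579: f=-0.926705 → y ← 1.540579 + 0.1·(-0.926705) = 1.447909
t=1.300000, y=1.447909: f=-0.855777 → y ← 1.447909 + 0.1·(-0.855777) = 1.362331
t=1.400000, y=1.362331: f=-0.791046 → y ← 1.362331 + 0.1·(-0.791046) = 1.283226
y(1.5) ≈ 1.2832

1.2832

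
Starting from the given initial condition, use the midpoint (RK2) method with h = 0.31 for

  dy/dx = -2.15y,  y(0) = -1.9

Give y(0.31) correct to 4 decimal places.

Midpoint: k1 = f(x_n, y_n); k2 = f(x_n + h/2, y_n + (h/2)·k1); y_{n+1} = y_n + h·k2.
x=0.000000, y=-1.900000:
  k1 = f(0.000000, -1.900000) = 4.085000
  k2 = f(0.155000, -1.266825) = 2.723674
  y ← -1.900000 + 0.31·2.723674 = -1.055661
y(0.31) ≈ -1.0557

-1.0557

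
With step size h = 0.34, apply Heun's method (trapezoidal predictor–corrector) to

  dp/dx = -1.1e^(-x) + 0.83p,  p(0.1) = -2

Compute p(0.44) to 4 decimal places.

Heun: k1 = f(x_n, p_n); k2 = f(x_n + h, p_n + h·k1); p_{n+1} = p_n + (h/2)·(k1 + k2).
x=0.100000, p=-2.000000:
  k1 = f(0.100000, -2.000000) = -2.655321
  k2 = f(0.440000, -2.902809) = -3.117772
  p ← -2.000000 + (0.34/2)·(-2.655321 + (-3.117772)) = -2.981426
p(0.44) ≈ -2.9814

-2.9814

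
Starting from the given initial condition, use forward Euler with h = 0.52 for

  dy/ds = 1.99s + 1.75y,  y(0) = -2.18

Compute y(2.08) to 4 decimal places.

Euler: y_{n+1} = y_n + h·f(s_n, y_n).
s=0.000000, y=-2.180000: f=-3.815000 → y ← -2.180000 + 0.52·(-3.815000) = -4.163800
s=0.520000, y=-4.163800: f=-6.251850 → y ← -4.163800 + 0.52·(-6.251850) = -7.414762
s=1.040000, y=-7.414762: f=-10.906234 → y ← -7.414762 + 0.52·(-10.906234) = -13.086003
s=1.560000, y=-13.086003: f=-19.796106 → y ← -13.086003 + 0.52·(-19.796106) = -23.379979
y(2.08) ≈ -23.3800

-23.3800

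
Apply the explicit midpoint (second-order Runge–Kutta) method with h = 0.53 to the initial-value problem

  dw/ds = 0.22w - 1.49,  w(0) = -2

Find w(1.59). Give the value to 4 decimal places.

Midpoint: k1 = f(s_n, w_n); k2 = f(s_n + h/2, w_n + (h/2)·k1); w_{n+1} = w_n + h·k2.
s=0.000000, w=-2.000000:
  k1 = f(0.000000, -2.000000) = -1.930000
  k2 = f(0.265000, -2.511450) = -2.042519
  w ← -2.000000 + 0.53·(-2.042519) = -3.082535
s=0.530000, w=-3.082535:
  k1 = f(0.530000, -3.082535) = -2.168158
  k2 = f(0.795000, -3.657097) = -2.294561
  w ← -3.082535 + 0.53·(-2.294561) = -4.298653
s=1.060000, w=-4.298653:
  k1 = f(1.060000, -4.298653) = -2.435704
  k2 = f(1.325000, -4.944114) = -2.577705
  w ← -4.298653 + 0.53·(-2.577705) = -5.664836
w(1.59) ≈ -5.6648

-5.6648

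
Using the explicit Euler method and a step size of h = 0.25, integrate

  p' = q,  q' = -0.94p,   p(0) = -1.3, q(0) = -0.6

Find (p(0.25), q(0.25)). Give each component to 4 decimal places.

-1.4500, -0.2945

Euler on (p,q): p_{n+1} = p_n + h·p', q_{n+1} = q_n + h·q'.
0.000000: (-1.300000, -0.600000); f=(-0.600000, 1.222000) → (-1.450000, -0.294500)
(p(0.25), q(0.25)) ≈ (-1.4500, -0.2945)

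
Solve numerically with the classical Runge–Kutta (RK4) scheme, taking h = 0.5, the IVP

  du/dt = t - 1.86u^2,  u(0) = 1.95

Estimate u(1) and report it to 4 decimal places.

RK4: k1 = f(t_n, u_n); k2 = f(t_n + h/2, u_n + (h/2)·k1); k3 = f(t_n + h/2, u_n + (h/2)·k2); k4 = f(t_n + h, u_n + h·k3); u_{n+1} = u_n + (h/6)·(k1 + 2k2 + 2k3 + k4).
t=0.000000, u=1.950000:
  k1 = f(0.000000, 1.950000) = -7.072650
  k2 = f(0.250000, 0.181837) = 0.188499
  k3 = f(0.250000, 1.997125) = -7.168624
  k4 = f(0.500000, -1.634312) = -4.468015
  u ← 1.950000 + (0.5/6)·(k1 + 2k2 + 2k3 + k4) = -0.175076
t=0.500000, u=-0.175076:
  k1 = f(0.500000, -0.175076) = 0.442988
  k2 = f(0.750000, -0.064329) = 0.742303
  k3 = f(0.750000, 0.010499) = 0.749795
  k4 = f(1.000000, 0.199821) = 0.925733
  u ← -0.175076 + (0.5/6)·(k1 + 2k2 + 2k3 + k4) = 0.187667
u(1) ≈ 0.1877

0.1877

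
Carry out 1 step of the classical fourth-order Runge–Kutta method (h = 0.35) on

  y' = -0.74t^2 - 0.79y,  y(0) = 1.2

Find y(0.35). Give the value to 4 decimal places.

0.9002

RK4: k1 = f(t_n, y_n); k2 = f(t_n + h/2, y_n + (h/2)·k1); k3 = f(t_n + h/2, y_n + (h/2)·k2); k4 = f(t_n + h, y_n + h·k3); y_{n+1} = y_n + (h/6)·(k1 + 2k2 + 2k3 + k4).
t=0.000000, y=1.200000:
  k1 = f(0.000000, 1.200000) = -0.948000
  k2 = f(0.175000, 1.034100) = -0.839602
  k3 = f(0.175000, 1.053070) = -0.854588
  k4 = f(0.350000, 0.900894) = -0.802357
  y ← 1.200000 + (0.35/6)·(k1 + 2k2 + 2k3 + k4) = 0.900240
y(0.35) ≈ 0.9002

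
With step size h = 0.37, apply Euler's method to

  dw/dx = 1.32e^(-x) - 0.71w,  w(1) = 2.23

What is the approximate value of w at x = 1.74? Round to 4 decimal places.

Euler: w_{n+1} = w_n + h·f(x_n, w_n).
x=1.000000, w=2.230000: f=-1.097699 → w ← 2.230000 + 0.37·(-1.097699) = 1.823851
x=1.370000, w=1.823851: f=-0.959513 → w ← 1.823851 + 0.37·(-0.959513) = 1.468831
w(1.74) ≈ 1.4688

1.4688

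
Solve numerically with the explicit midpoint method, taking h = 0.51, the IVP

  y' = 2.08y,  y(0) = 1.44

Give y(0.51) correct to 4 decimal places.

3.7778

Midpoint: k1 = f(x_n, y_n); k2 = f(x_n + h/2, y_n + (h/2)·k1); y_{n+1} = y_n + h·k2.
x=0.000000, y=1.440000:
  k1 = f(0.000000, 1.440000) = 2.995200
  k2 = f(0.255000, 2.203776) = 4.583854
  y ← 1.440000 + 0.51·4.583854 = 3.777766
y(0.51) ≈ 3.7778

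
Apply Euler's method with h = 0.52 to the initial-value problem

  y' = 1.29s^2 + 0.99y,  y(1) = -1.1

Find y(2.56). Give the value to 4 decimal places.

2.8550

Euler: y_{n+1} = y_n + h·f(s_n, y_n).
s=1.000000, y=-1.100000: f=0.201000 → y ← -1.100000 + 0.52·0.201000 = -0.995480
s=1.520000, y=-0.995480: f=1.994891 → y ← -0.995480 + 0.52·1.994891 = 0.041863
s=2.040000, y=0.041863: f=5.409909 → y ← 0.041863 + 0.52·5.409909 = 2.855016
y(2.56) ≈ 2.8550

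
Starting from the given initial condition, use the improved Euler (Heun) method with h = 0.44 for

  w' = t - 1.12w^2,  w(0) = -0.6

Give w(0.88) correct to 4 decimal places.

-0.7504

Heun: k1 = f(t_n, w_n); k2 = f(t_n + h, w_n + h·k1); w_{n+1} = w_n + (h/2)·(k1 + k2).
t=0.000000, w=-0.600000:
  k1 = f(0.000000, -0.600000) = -0.403200
  k2 = f(0.440000, -0.777408) = -0.236887
  w ← -0.600000 + (0.44/2)·(-0.403200 + (-0.236887)) = -0.740819
t=0.440000, w=-0.740819:
  k1 = f(0.440000, -0.740819) = -0.174670
  k2 = f(0.880000, -0.817674) = 0.131178
  w ← -0.740819 + (0.44/2)·(-0.174670 + 0.131178) = -0.750387
w(0.88) ≈ -0.7504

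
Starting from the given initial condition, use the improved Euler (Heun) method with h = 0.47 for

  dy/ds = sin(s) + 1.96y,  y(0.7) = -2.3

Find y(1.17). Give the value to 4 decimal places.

Heun: k1 = f(s_n, y_n); k2 = f(s_n + h, y_n + h·k1); y_{n+1} = y_n + (h/2)·(k1 + k2).
s=0.700000, y=-2.300000:
  k1 = f(0.700000, -2.300000) = -3.863782
  k2 = f(1.170000, -4.115978) = -7.146566
  y ← -2.300000 + (0.47/2)·(-3.863782 + (-7.146566)) = -4.887432
y(1.17) ≈ -4.8874

-4.8874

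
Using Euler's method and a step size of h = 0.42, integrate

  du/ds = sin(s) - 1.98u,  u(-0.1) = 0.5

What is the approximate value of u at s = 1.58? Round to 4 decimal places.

0.4367

Euler: u_{n+1} = u_n + h·f(s_n, u_n).
s=-0.100000, u=0.500000: f=-1.089833 → u ← 0.500000 + 0.42·(-1.089833) = 0.042270
s=0.320000, u=0.042270: f=0.230872 → u ← 0.042270 + 0.42·0.230872 = 0.139236
s=0.740000, u=0.139236: f=0.398600 → u ← 0.139236 + 0.42·0.398600 = 0.306648
s=1.160000, u=0.306648: f=0.309639 → u ← 0.306648 + 0.42·0.309639 = 0.436697
u(1.58) ≈ 0.4367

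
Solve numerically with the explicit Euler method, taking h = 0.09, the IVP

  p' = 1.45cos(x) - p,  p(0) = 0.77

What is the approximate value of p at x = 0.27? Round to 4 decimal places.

Euler: p_{n+1} = p_n + h·f(x_n, p_n).
x=0.000000, p=0.770000: f=0.680000 → p ← 0.770000 + 0.09·0.680000 = 0.831200
x=0.090000, p=0.831200: f=0.612931 → p ← 0.831200 + 0.09·0.612931 = 0.886364
x=0.180000, p=0.886364: f=0.540210 → p ← 0.886364 + 0.09·0.540210 = 0.934983
p(0.27) ≈ 0.9350

0.9350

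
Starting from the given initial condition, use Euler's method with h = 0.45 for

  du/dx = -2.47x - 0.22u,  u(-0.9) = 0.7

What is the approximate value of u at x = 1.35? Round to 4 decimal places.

-0.0103

Euler: u_{n+1} = u_n + h·f(x_n, u_n).
x=-0.900000, u=0.700000: f=2.069000 → u ← 0.700000 + 0.45·2.069000 = 1.631050
x=-0.450000, u=1.631050: f=0.752669 → u ← 1.631050 + 0.45·0.752669 = 1.969751
x=0.000000, u=1.969751: f=-0.433345 → u ← 1.969751 + 0.45·(-0.433345) = 1.774746
x=0.450000, u=1.774746: f=-1.501944 → u ← 1.774746 + 0.45·(-1.501944) = 1.098871
x=0.900000, u=1.098871: f=-2.464752 → u ← 1.098871 + 0.45·(-2.464752) = -0.010267
u(1.35) ≈ -0.0103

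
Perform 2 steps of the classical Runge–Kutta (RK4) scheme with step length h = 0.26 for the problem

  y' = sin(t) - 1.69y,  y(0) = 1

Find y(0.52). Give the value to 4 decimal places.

RK4: k1 = f(t_n, y_n); k2 = f(t_n + h/2, y_n + (h/2)·k1); k3 = f(t_n + h/2, y_n + (h/2)·k2); k4 = f(t_n + h, y_n + h·k3); y_{n+1} = y_n + (h/6)·(k1 + 2k2 + 2k3 + k4).
t=0.000000, y=1.000000:
  k1 = f(0.000000, 1.000000) = -1.690000
  k2 = f(0.130000, 0.780300) = -1.189073
  k3 = f(0.130000, 0.845421) = -1.299127
  k4 = f(0.260000, 0.662227) = -0.862083
  y ← 1.000000 + (0.26/6)·(k1 + 2k2 + 2k3 + k4) = 0.673766
t=0.260000, y=0.673766:
  k1 = f(0.260000, 0.673766) = -0.881584
  k2 = f(0.390000, 0.559160) = -0.564792
  k3 = f(0.390000, 0.600343) = -0.634391
  k4 = f(0.520000, 0.508824) = -0.363033
  y ← 0.673766 + (0.26/6)·(k1 + 2k2 + 2k3 + k4) = 0.515903
y(0.52) ≈ 0.5159

0.5159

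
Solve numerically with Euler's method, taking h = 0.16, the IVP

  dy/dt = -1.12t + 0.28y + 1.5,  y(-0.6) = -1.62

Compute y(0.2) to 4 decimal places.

-0.4163

Euler: y_{n+1} = y_n + h·f(t_n, y_n).
t=-0.600000, y=-1.620000: f=1.718400 → y ← -1.620000 + 0.16·1.718400 = -1.345056
t=-0.440000, y=-1.345056: f=1.616184 → y ← -1.345056 + 0.16·1.616184 = -1.086467
t=-0.280000, y=-1.086467: f=1.509389 → y ← -1.086467 + 0.16·1.509389 = -0.844964
t=-0.120000, y=-0.844964: f=1.397810 → y ← -0.844964 + 0.16·1.397810 = -0.621315
t=0.040000, y=-0.621315: f=1.281232 → y ← -0.621315 + 0.16·1.281232 = -0.416317
y(0.2) ≈ -0.4163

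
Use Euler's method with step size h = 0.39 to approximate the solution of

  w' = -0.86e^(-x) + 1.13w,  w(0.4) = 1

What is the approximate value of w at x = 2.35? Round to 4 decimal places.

4.4213

Euler: w_{n+1} = w_n + h·f(x_n, w_n).
x=0.400000, w=1.000000: f=0.553525 → w ← 1.000000 + 0.39·0.553525 = 1.215875
x=0.790000, w=1.215875: f=0.983632 → w ← 1.215875 + 0.39·0.983632 = 1.599491
x=1.180000, w=1.599491: f=1.543165 → w ← 1.599491 + 0.39·1.543165 = 2.201326
x=1.570000, w=2.201326: f=2.308579 → w ← 2.201326 + 0.39·2.308579 = 3.101671
x=1.960000, w=3.101671: f=3.383750 → w ← 3.101671 + 0.39·3.383750 = 4.421334
w(2.35) ≈ 4.4213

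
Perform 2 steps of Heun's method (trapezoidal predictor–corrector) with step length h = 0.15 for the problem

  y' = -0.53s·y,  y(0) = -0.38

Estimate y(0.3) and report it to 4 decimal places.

Heun: k1 = f(s_n, y_n); k2 = f(s_n + h, y_n + h·k1); y_{n+1} = y_n + (h/2)·(k1 + k2).
s=0.000000, y=-0.380000:
  k1 = f(0.000000, -0.380000) = 0.000000
  k2 = f(0.150000, -0.380000) = 0.030210
  y ← -0.380000 + (0.15/2)·(0.000000 + 0.030210) = -0.377734
s=0.150000, y=-0.377734:
  k1 = f(0.150000, -0.377734) = 0.030030
  k2 = f(0.300000, -0.373230) = 0.059344
  y ← -0.377734 + (0.15/2)·(0.030030 + 0.059344) = -0.371031
y(0.3) ≈ -0.3710

-0.3710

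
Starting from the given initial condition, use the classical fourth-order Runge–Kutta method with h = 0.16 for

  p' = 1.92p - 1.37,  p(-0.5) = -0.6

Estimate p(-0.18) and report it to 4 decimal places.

-1.7145

RK4: k1 = f(s_n, p_n); k2 = f(s_n + h/2, p_n + (h/2)·k1); k3 = f(s_n + h/2, p_n + (h/2)·k2); k4 = f(s_n + h, p_n + h·k3); p_{n+1} = p_n + (h/6)·(k1 + 2k2 + 2k3 + k4).
s=-0.500000, p=-0.600000:
  k1 = f(-0.500000, -0.600000) = -2.522000
  k2 = f(-0.420000, -0.801760) = -2.909379
  k3 = f(-0.420000, -0.832750) = -2.968881
  k4 = f(-0.340000, -1.075021) = -3.434040
  p ← -0.600000 + (0.16/6)·(k1 + 2k2 + 2k3 + k4) = -1.072335
s=-0.340000, p=-1.072335:
  k1 = f(-0.340000, -1.072335) = -3.428883
  k2 = f(-0.260000, -1.346646) = -3.955560
  k3 = f(-0.260000, -1.388780) = -4.036457
  k4 = f(-0.180000, -1.718168) = -4.668883
  p ← -1.072335 + (0.16/6)·(k1 + 2k2 + 2k3 + k4) = -1.714516
p(-0.18) ≈ -1.7145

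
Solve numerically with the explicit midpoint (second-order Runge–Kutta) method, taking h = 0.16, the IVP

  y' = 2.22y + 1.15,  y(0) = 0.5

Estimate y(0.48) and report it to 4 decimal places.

2.3863

Midpoint: k1 = f(s_n, y_n); k2 = f(s_n + h/2, y_n + (h/2)·k1); y_{n+1} = y_n + h·k2.
s=0.000000, y=0.500000:
  k1 = f(0.000000, 0.500000) = 2.260000
  k2 = f(0.080000, 0.680800) = 2.661376
  y ← 0.500000 + 0.16·2.661376 = 0.925820
s=0.160000, y=0.925820:
  k1 = f(0.160000, 0.925820) = 3.205321
  k2 = f(0.240000, 1.182246) = 3.774586
  y ← 0.925820 + 0.16·3.774586 = 1.529754
s=0.320000, y=1.529754:
  k1 = f(0.320000, 1.529754) = 4.546054
  k2 = f(0.400000, 1.893438) = 5.353433
  y ← 1.529754 + 0.16·5.353433 = 2.386303
y(0.48) ≈ 2.3863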